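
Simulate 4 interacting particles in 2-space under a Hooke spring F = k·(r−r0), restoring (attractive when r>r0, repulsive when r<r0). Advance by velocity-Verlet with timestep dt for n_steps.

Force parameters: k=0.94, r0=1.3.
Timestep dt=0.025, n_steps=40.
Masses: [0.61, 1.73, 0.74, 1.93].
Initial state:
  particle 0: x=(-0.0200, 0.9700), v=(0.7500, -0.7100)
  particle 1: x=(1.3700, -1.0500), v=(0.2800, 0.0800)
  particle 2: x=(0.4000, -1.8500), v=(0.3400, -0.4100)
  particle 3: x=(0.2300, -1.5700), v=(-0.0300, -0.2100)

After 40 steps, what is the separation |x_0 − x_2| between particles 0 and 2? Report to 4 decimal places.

step 0: x0=(-0.0200, 0.9700) x1=(1.3700, -1.0500) x2=(0.4000, -1.8500) x3=(0.2300, -1.5700)
step 1: x0=(-0.0008, 0.9505) x1=(1.3769, -1.0478) x2=(0.4086, -1.8600) x3=(0.2291, -1.5749)
step 2: x0=(0.0194, 0.9274) x1=(1.3836, -1.0453) x2=(0.4174, -1.8694) x3=(0.2281, -1.5793)
step 3: x0=(0.0405, 0.9008) x1=(1.3901, -1.0425) x2=(0.4264, -1.8783) x3=(0.2268, -1.5830)
step 4: x0=(0.0624, 0.8708) x1=(1.3964, -1.0394) x2=(0.4357, -1.8866) x3=(0.2254, -1.5861)
step 5: x0=(0.0852, 0.8374) x1=(1.4026, -1.0360) x2=(0.4452, -1.8944) x3=(0.2238, -1.5886)
step 6: x0=(0.1088, 0.8008) x1=(1.4085, -1.0323) x2=(0.4550, -1.9017) x3=(0.2220, -1.5906)
step 7: x0=(0.1331, 0.7610) x1=(1.4142, -1.0283) x2=(0.4651, -1.9084) x3=(0.2200, -1.5920)
step 8: x0=(0.1582, 0.7182) x1=(1.4198, -1.0241) x2=(0.4755, -1.9146) x3=(0.2178, -1.5928)
step 9: x0=(0.1838, 0.6725) x1=(1.4252, -1.0197) x2=(0.4862, -1.9202) x3=(0.2155, -1.5932)
step 10: x0=(0.2102, 0.6239) x1=(1.4304, -1.0151) x2=(0.4972, -1.9254) x3=(0.2130, -1.5930)
step 11: x0=(0.2370, 0.5727) x1=(1.4354, -1.0102) x2=(0.5085, -1.9301) x3=(0.2103, -1.5923)
step 12: x0=(0.2644, 0.5190) x1=(1.4403, -1.0052) x2=(0.5202, -1.9343) x3=(0.2075, -1.5912)
step 13: x0=(0.2923, 0.4629) x1=(1.4450, -1.0000) x2=(0.5323, -1.9381) x3=(0.2045, -1.5897)
step 14: x0=(0.3205, 0.4045) x1=(1.4496, -0.9947) x2=(0.5447, -1.9415) x3=(0.2014, -1.5877)
step 15: x0=(0.3492, 0.3441) x1=(1.4541, -0.9893) x2=(0.5575, -1.9445) x3=(0.1982, -1.5853)
step 16: x0=(0.3781, 0.2819) x1=(1.4584, -0.9838) x2=(0.5706, -1.9471) x3=(0.1948, -1.5826)
step 17: x0=(0.4073, 0.2179) x1=(1.4626, -0.9782) x2=(0.5842, -1.9495) x3=(0.1914, -1.5795)
step 18: x0=(0.4366, 0.1523) x1=(1.4668, -0.9725) x2=(0.5981, -1.9515) x3=(0.1877, -1.5760)
step 19: x0=(0.4662, 0.0854) x1=(1.4708, -0.9668) x2=(0.6124, -1.9533) x3=(0.1840, -1.5723)
step 20: x0=(0.4958, 0.0173) x1=(1.4748, -0.9611) x2=(0.6272, -1.9549) x3=(0.1802, -1.5683)
step 21: x0=(0.5254, -0.0518) x1=(1.4786, -0.9554) x2=(0.6423, -1.9563) x3=(0.1762, -1.5640)
step 22: x0=(0.5551, -0.1217) x1=(1.4825, -0.9497) x2=(0.6578, -1.9576) x3=(0.1722, -1.5595)
step 23: x0=(0.5847, -0.1922) x1=(1.4863, -0.9441) x2=(0.6737, -1.9588) x3=(0.1680, -1.5548)
step 24: x0=(0.6142, -0.2633) x1=(1.4901, -0.9384) x2=(0.6900, -1.9600) x3=(0.1638, -1.5500)
step 25: x0=(0.6435, -0.3347) x1=(1.4939, -0.9329) x2=(0.7066, -1.9611) x3=(0.1594, -1.5449)
step 26: x0=(0.6726, -0.4063) x1=(1.4977, -0.9274) x2=(0.7236, -1.9623) x3=(0.1549, -1.5398)
step 27: x0=(0.7015, -0.4779) x1=(1.5016, -0.9220) x2=(0.7411, -1.9636) x3=(0.1504, -1.5345)
step 28: x0=(0.7302, -0.5494) x1=(1.5055, -0.9167) x2=(0.7588, -1.9649) x3=(0.1457, -1.5291)
step 29: x0=(0.7585, -0.6207) x1=(1.5095, -0.9115) x2=(0.7769, -1.9665) x3=(0.1409, -1.5236)
step 30: x0=(0.7865, -0.6917) x1=(1.5136, -0.9064) x2=(0.7954, -1.9683) x3=(0.1360, -1.5181)
step 31: x0=(0.8141, -0.7623) x1=(1.5179, -0.9013) x2=(0.8141, -1.9703) x3=(0.1310, -1.5126)
step 32: x0=(0.8414, -0.8326) x1=(1.5222, -0.8963) x2=(0.8332, -1.9726) x3=(0.1259, -1.5069)
step 33: x0=(0.8683, -0.9024) x1=(1.5267, -0.8914) x2=(0.8525, -1.9753) x3=(0.1207, -1.5013)
step 34: x0=(0.8949, -0.9718) x1=(1.5314, -0.8864) x2=(0.8722, -1.9783) x3=(0.1153, -1.4956)
step 35: x0=(0.9211, -1.0409) x1=(1.5361, -0.8815) x2=(0.8921, -1.9818) x3=(0.1098, -1.4899)
step 36: x0=(0.9470, -1.1095) x1=(1.5411, -0.8765) x2=(0.9122, -1.9857) x3=(0.1042, -1.4841)
step 37: x0=(0.9727, -1.1779) x1=(1.5462, -0.8715) x2=(0.9325, -1.9901) x3=(0.0984, -1.4783)
step 38: x0=(0.9982, -1.2460) x1=(1.5513, -0.8664) x2=(0.9530, -1.9951) x3=(0.0926, -1.4725)
step 39: x0=(1.0235, -1.3137) x1=(1.5566, -0.8612) x2=(0.9737, -2.0006) x3=(0.0866, -1.4666)
step 40: x0=(1.0488, -1.3813) x1=(1.5620, -0.8559) x2=(0.9945, -2.0068) x3=(0.0806, -1.4606)

0.6279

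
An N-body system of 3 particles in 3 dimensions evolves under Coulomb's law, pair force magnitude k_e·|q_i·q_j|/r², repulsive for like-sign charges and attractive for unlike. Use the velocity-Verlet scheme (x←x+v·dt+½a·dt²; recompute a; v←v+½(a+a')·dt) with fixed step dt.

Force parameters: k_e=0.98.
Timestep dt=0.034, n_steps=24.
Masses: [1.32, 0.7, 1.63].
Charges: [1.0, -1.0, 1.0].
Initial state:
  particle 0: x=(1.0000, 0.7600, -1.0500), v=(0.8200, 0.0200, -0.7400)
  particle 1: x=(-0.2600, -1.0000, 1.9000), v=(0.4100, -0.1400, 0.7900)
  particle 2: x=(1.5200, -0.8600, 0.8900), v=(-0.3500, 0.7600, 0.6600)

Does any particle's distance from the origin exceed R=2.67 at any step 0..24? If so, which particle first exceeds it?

step 0: x0=(1.0000, 0.7600, -1.0500) x1=(-0.2600, -1.0000, 1.9000) x2=(1.5200, -0.8600, 0.8900)
step 1: x0=(1.0279, 0.7607, -1.0752) x1=(-0.2459, -1.0047, 1.9267) x2=(1.5080, -0.8342, 0.9125)
step 2: x0=(1.0557, 0.7615, -1.1004) x1=(-0.2314, -1.0093, 1.9531) x2=(1.4960, -0.8085, 0.9352)
step 3: x0=(1.0834, 0.7623, -1.1257) x1=(-0.2165, -1.0139, 1.9793) x2=(1.4837, -0.7828, 0.9581)
step 4: x0=(1.1112, 0.7631, -1.1510) x1=(-0.2012, -1.0183, 2.0051) x2=(1.4714, -0.7573, 0.9811)
step 5: x0=(1.1389, 0.7640, -1.1764) x1=(-0.1856, -1.0226, 2.0306) x2=(1.4589, -0.7318, 1.0043)
step 6: x0=(1.1665, 0.7649, -1.2018) x1=(-0.1695, -1.0269, 2.0559) x2=(1.4463, -0.7064, 1.0276)
step 7: x0=(1.1941, 0.7659, -1.2273) x1=(-0.1531, -1.0310, 2.0808) x2=(1.4335, -0.6811, 1.0512)
step 8: x0=(1.2217, 0.7669, -1.2529) x1=(-0.1362, -1.0349, 2.1054) x2=(1.4206, -0.6558, 1.0749)
step 9: x0=(1.2493, 0.7680, -1.2785) x1=(-0.1190, -1.0388, 2.1296) x2=(1.4075, -0.6307, 1.0988)
step 10: x0=(1.2769, 0.7690, -1.3041) x1=(-0.1014, -1.0425, 2.1536) x2=(1.3943, -0.6056, 1.1229)
step 11: x0=(1.3044, 0.7702, -1.3298) x1=(-0.0833, -1.0460, 2.1772) x2=(1.3809, -0.5806, 1.1472)
step 12: x0=(1.3319, 0.7713, -1.3556) x1=(-0.0649, -1.0494, 2.2004) x2=(1.3674, -0.5558, 1.1716)
step 13: x0=(1.3594, 0.7725, -1.3814) x1=(-0.0460, -1.0527, 2.2233) x2=(1.3537, -0.5310, 1.1963)
step 14: x0=(1.3869, 0.7737, -1.4072) x1=(-0.0268, -1.0557, 2.2459) x2=(1.3398, -0.5063, 1.2211)
step 15: x0=(1.4143, 0.7749, -1.4332) x1=(-0.0071, -1.0586, 2.2681) x2=(1.3258, -0.4817, 1.2462)
step 16: x0=(1.4418, 0.7761, -1.4591) x1=(0.0130, -1.0612, 2.2899) x2=(1.3116, -0.4572, 1.2714)
step 17: x0=(1.4692, 0.7774, -1.4851) x1=(0.0334, -1.0637, 2.3114) x2=(1.2973, -0.4329, 1.2969)
step 18: x0=(1.4967, 0.7787, -1.5112) x1=(0.0544, -1.0659, 2.3325) x2=(1.2827, -0.4086, 1.3226)
step 19: x0=(1.5241, 0.7800, -1.5373) x1=(0.0757, -1.0678, 2.3532) x2=(1.2680, -0.3845, 1.3484)
step 20: x0=(1.5515, 0.7813, -1.5635) x1=(0.0974, -1.0696, 2.3735) x2=(1.2532, -0.3605, 1.3745)
step 21: x0=(1.5789, 0.7827, -1.5897) x1=(0.1196, -1.0710, 2.3934) x2=(1.2381, -0.3366, 1.4007)
step 22: x0=(1.6063, 0.7840, -1.6159) x1=(0.1422, -1.0722, 2.4128) x2=(1.2229, -0.3128, 1.4272)
step 23: x0=(1.6338, 0.7854, -1.6422) x1=(0.1651, -1.0730, 2.4319) x2=(1.2075, -0.2892, 1.4539)
step 24: x0=(1.6612, 0.7867, -1.6685) x1=(0.1885, -1.0735, 2.4505) x2=(1.1919, -0.2658, 1.4809)

yes, particle 1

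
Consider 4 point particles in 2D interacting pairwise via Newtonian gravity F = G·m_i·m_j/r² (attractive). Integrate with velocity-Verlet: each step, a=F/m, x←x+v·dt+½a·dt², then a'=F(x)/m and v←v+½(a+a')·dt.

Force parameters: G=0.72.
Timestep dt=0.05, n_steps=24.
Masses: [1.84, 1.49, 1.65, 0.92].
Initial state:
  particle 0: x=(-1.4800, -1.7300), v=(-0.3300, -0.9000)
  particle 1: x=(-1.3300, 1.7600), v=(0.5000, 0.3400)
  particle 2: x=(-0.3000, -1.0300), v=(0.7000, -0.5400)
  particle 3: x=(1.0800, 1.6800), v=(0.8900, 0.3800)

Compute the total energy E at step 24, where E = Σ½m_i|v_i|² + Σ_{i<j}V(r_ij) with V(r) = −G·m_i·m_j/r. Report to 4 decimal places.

step 0: x0=(-1.4800, -1.7300) x1=(-1.3300, 1.7600) x2=(-0.3000, -1.0300) x3=(1.0800, 1.6800)
step 1: x0=(-1.4958, -1.7745) x1=(-1.3048, 1.7767) x2=(-0.2658, -1.0572) x3=(1.1241, 1.6988)
step 2: x0=(-1.5102, -1.8179) x1=(-1.2792, 1.7928) x2=(-0.2330, -1.0848) x3=(1.1676, 1.7172)
step 3: x0=(-1.5235, -1.8604) x1=(-1.2533, 1.8084) x2=(-0.2015, -1.1128) x3=(1.2103, 1.7352)
step 4: x0=(-1.5355, -1.9019) x1=(-1.2270, 1.8234) x2=(-0.1713, -1.1411) x3=(1.2524, 1.7528)
step 5: x0=(-1.5464, -1.9427) x1=(-1.2003, 1.8379) x2=(-0.1424, -1.1696) x3=(1.2939, 1.7700)
step 6: x0=(-1.5562, -1.9826) x1=(-1.1733, 1.8519) x2=(-0.1145, -1.1983) x3=(1.3346, 1.7869)
step 7: x0=(-1.5650, -2.0218) x1=(-1.1460, 1.8654) x2=(-0.0878, -1.2273) x3=(1.3748, 1.8035)
step 8: x0=(-1.5728, -2.0602) x1=(-1.1184, 1.8784) x2=(-0.0621, -1.2564) x3=(1.4143, 1.8197)
step 9: x0=(-1.5796, -2.0980) x1=(-1.0904, 1.8909) x2=(-0.0375, -1.2858) x3=(1.4533, 1.8356)
step 10: x0=(-1.5855, -2.1350) x1=(-1.0621, 1.9030) x2=(-0.0138, -1.3153) x3=(1.4916, 1.8511)
step 11: x0=(-1.5906, -2.1714) x1=(-1.0335, 1.9146) x2=(0.0089, -1.3449) x3=(1.5293, 1.8664)
step 12: x0=(-1.5947, -2.2072) x1=(-1.0046, 1.9258) x2=(0.0307, -1.3746) x3=(1.5664, 1.8813)
step 13: x0=(-1.5980, -2.2424) x1=(-0.9754, 1.9366) x2=(0.0516, -1.4045) x3=(1.6030, 1.8959)
step 14: x0=(-1.6004, -2.2770) x1=(-0.9459, 1.9469) x2=(0.0717, -1.4345) x3=(1.6390, 1.9103)
step 15: x0=(-1.6021, -2.3110) x1=(-0.9161, 1.9568) x2=(0.0908, -1.4646) x3=(1.6744, 1.9243)
step 16: x0=(-1.6029, -2.3445) x1=(-0.8861, 1.9663) x2=(0.1092, -1.4948) x3=(1.7092, 1.9381)
step 17: x0=(-1.6030, -2.3774) x1=(-0.8557, 1.9755) x2=(0.1267, -1.5251) x3=(1.7435, 1.9516)
step 18: x0=(-1.6023, -2.4098) x1=(-0.8251, 1.9842) x2=(0.1434, -1.5555) x3=(1.7773, 1.9649)
step 19: x0=(-1.6008, -2.4416) x1=(-0.7942, 1.9926) x2=(0.1593, -1.5860) x3=(1.8105, 1.9778)
step 20: x0=(-1.5986, -2.4730) x1=(-0.7631, 2.0005) x2=(0.1745, -1.6166) x3=(1.8432, 1.9906)
step 21: x0=(-1.5956, -2.5038) x1=(-0.7316, 2.0082) x2=(0.1888, -1.6473) x3=(1.8753, 2.0030)
step 22: x0=(-1.5919, -2.5342) x1=(-0.6999, 2.0154) x2=(0.2024, -1.6780) x3=(1.9069, 2.0153)
step 23: x0=(-1.5874, -2.5640) x1=(-0.6680, 2.0224) x2=(0.2153, -1.7089) x3=(1.9379, 2.0272)
step 24: x0=(-1.5822, -2.5934) x1=(-0.6357, 2.0289) x2=(0.2274, -1.7398) x3=(1.9685, 2.0390)
step 0 velocities: v0=(-0.3300, -0.9000) v1=(0.5000, 0.3400) v2=(0.7000, -0.5400) v3=(0.8900, 0.3800)
step 0: KE=2.1934, PE=-3.8080, E=-1.6147
step 24 velocities: v0=(0.1108, -0.5830) v1=(0.6470, 0.1281) v2=(0.2343, -0.6199) v3=(0.6054, 0.2325)
step 24: KE=1.2039, PE=-2.8192, E=-1.6153

-1.6153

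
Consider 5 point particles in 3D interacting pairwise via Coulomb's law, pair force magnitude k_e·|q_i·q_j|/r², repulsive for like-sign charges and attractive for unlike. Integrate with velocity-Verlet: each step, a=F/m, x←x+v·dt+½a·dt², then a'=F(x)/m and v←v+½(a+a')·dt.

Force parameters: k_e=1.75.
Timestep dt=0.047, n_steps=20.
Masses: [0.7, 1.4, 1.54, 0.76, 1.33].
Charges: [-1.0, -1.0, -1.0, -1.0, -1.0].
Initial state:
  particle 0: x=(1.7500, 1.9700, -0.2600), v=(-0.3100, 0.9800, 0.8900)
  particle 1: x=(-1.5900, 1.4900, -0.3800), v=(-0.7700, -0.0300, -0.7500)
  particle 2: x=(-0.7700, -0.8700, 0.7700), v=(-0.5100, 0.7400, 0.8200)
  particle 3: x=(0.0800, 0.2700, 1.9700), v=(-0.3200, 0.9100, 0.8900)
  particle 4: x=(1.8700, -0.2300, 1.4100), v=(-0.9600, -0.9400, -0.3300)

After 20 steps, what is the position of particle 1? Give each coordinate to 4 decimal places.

(-2.4183, 1.5288, -1.1763)

step 0: x0=(1.7500, 1.9700, -0.2600) x1=(-1.5900, 1.4900, -0.3800) x2=(-0.7700, -0.8700, 0.7700) x3=(0.0800, 0.2700, 1.9700) x4=(1.8700, -0.2300, 1.4100)
step 1: x0=(1.7359, 2.0166, -0.2186) x1=(-1.6265, 1.4888, -0.4155) x2=(-0.7943, -0.8357, 0.8084) x3=(0.0647, 0.3132, 2.0129) x4=(1.8255, -0.2744, 1.3946)
step 2: x0=(1.7227, 2.0645, -0.1780) x1=(-1.6636, 1.4881, -0.4514) x2=(-0.8192, -0.8023, 0.8464) x3=(0.0489, 0.3572, 2.0578) x4=(1.7822, -0.3194, 1.3793)
step 3: x0=(1.7105, 2.1135, -0.1382) x1=(-1.7013, 1.4877, -0.4878) x2=(-0.8448, -0.7697, 0.8841) x3=(0.0326, 0.4021, 2.1047) x4=(1.7400, -0.3648, 1.3640)
step 4: x0=(1.6992, 2.1636, -0.0992) x1=(-1.7396, 1.4878, -0.5246) x2=(-0.8711, -0.7380, 0.9215) x3=(0.0159, 0.4480, 2.1538) x4=(1.6990, -0.4109, 1.3489)
step 5: x0=(1.6888, 2.2149, -0.0608) x1=(-1.7785, 1.4882, -0.5619) x2=(-0.8980, -0.7072, 0.9586) x3=(-0.0012, 0.4948, 2.2048) x4=(1.6591, -0.4576, 1.3337)
step 6: x0=(1.6793, 2.2673, -0.0231) x1=(-1.8179, 1.4890, -0.5997) x2=(-0.9256, -0.6772, 0.9954) x3=(-0.0186, 0.5426, 2.2579) x4=(1.6202, -0.5048, 1.3186)
step 7: x0=(1.6707, 2.3209, 0.0140) x1=(-1.8578, 1.4902, -0.6379) x2=(-0.9539, -0.6479, 1.0320) x3=(-0.0362, 0.5914, 2.3129) x4=(1.5824, -0.5527, 1.3035)
step 8: x0=(1.6630, 2.3755, 0.0505) x1=(-1.8983, 1.4916, -0.6766) x2=(-0.9828, -0.6193, 1.0684) x3=(-0.0540, 0.6412, 2.3698) x4=(1.5455, -0.6012, 1.2883)
step 9: x0=(1.6561, 2.4313, 0.0865) x1=(-1.9393, 1.4934, -0.7158) x2=(-1.0124, -0.5915, 1.1045) x3=(-0.0720, 0.6919, 2.4286) x4=(1.5096, -0.6503, 1.2730)
step 10: x0=(1.6500, 2.4880, 0.1220) x1=(-1.9807, 1.4955, -0.7554) x2=(-1.0427, -0.5644, 1.1405) x3=(-0.0900, 0.7436, 2.4892) x4=(1.4745, -0.7000, 1.2577)
step 11: x0=(1.6448, 2.5458, 0.1570) x1=(-2.0227, 1.4978, -0.7955) x2=(-1.0736, -0.5378, 1.1763) x3=(-0.1082, 0.7962, 2.5515) x4=(1.4403, -0.7504, 1.2424)
step 12: x0=(1.6403, 2.6046, 0.1915) x1=(-2.0650, 1.5004, -0.8361) x2=(-1.1051, -0.5119, 1.2120) x3=(-0.1264, 0.8496, 2.6155) x4=(1.4070, -0.8013, 1.2269)
step 13: x0=(1.6367, 2.6643, 0.2256) x1=(-2.1078, 1.5032, -0.8771) x2=(-1.1373, -0.4865, 1.2476) x3=(-0.1446, 0.9040, 2.6812) x4=(1.3744, -0.8529, 1.2114)
step 14: x0=(1.6337, 2.7249, 0.2594) x1=(-2.1511, 1.5063, -0.9186) x2=(-1.1701, -0.4617, 1.2830) x3=(-0.1627, 0.9591, 2.7484) x4=(1.3425, -0.9050, 1.1957)
step 15: x0=(1.6315, 2.7865, 0.2927) x1=(-2.1947, 1.5096, -0.9605) x2=(-1.2035, -0.4374, 1.3184) x3=(-0.1809, 1.0150, 2.8172) x4=(1.3114, -0.9577, 1.1800)
step 16: x0=(1.6301, 2.8489, 0.3256) x1=(-2.2387, 1.5131, -1.0028) x2=(-1.2374, -0.4135, 1.3537) x3=(-0.1989, 1.0717, 2.8873) x4=(1.2809, -1.0110, 1.1642)
step 17: x0=(1.6293, 2.9122, 0.3582) x1=(-2.2831, 1.5168, -1.0456) x2=(-1.2720, -0.3901, 1.3890) x3=(-0.2170, 1.1291, 2.9589) x4=(1.2510, -1.0648, 1.1482)
step 18: x0=(1.6292, 2.9763, 0.3905) x1=(-2.3278, 1.5206, -1.0888) x2=(-1.3070, -0.3670, 1.4242) x3=(-0.2349, 1.1871, 3.0318) x4=(1.2218, -1.1191, 1.1322)
step 19: x0=(1.6297, 3.0412, 0.4225) x1=(-2.3729, 1.5246, -1.1323) x2=(-1.3426, -0.3444, 1.4594) x3=(-0.2528, 1.2458, 3.1060) x4=(1.1932, -1.1740, 1.1160)
step 20: x0=(1.6309, 3.1068, 0.4542) x1=(-2.4183, 1.5288, -1.1763) x2=(-1.3787, -0.3220, 1.4946) x3=(-0.2706, 1.3051, 3.1814) x4=(1.1651, -1.2294, 1.0997)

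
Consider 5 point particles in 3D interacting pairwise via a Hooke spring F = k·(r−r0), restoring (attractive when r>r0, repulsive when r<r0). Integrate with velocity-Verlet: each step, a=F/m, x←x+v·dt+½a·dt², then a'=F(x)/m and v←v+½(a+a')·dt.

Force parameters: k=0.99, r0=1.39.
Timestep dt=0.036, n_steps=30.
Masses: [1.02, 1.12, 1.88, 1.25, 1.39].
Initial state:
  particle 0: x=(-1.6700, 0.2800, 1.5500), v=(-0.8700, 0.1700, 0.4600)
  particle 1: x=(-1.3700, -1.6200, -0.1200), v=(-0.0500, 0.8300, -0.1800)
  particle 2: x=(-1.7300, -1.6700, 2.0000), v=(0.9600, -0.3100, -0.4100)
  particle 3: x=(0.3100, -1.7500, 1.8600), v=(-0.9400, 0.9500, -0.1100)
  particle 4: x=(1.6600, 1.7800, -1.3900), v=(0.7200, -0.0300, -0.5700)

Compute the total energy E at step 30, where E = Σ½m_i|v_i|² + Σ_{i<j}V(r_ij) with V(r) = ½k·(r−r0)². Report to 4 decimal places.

34.2594

step 0: x0=(-1.6700, 0.2800, 1.5500) x1=(-1.3700, -1.6200, -0.1200) x2=(-1.7300, -1.6700, 2.0000) x3=(0.3100, -1.7500, 1.8600) x4=(1.6600, 1.7800, -1.3900)
step 1: x0=(-1.6991, 0.2852, 1.5650) x1=(-1.3703, -1.5883, -0.1256) x2=(-1.6943, -1.6801, 1.9840) x3=(0.2754, -1.7139, 1.8543) x4=(1.6822, 1.7749, -1.4069)
step 2: x0=(-1.7238, 0.2886, 1.5767) x1=(-1.3675, -1.5530, -0.1295) x2=(-1.6563, -1.6879, 1.9657) x3=(0.2394, -1.6741, 1.8452) x4=(1.6969, 1.7619, -1.4164)
step 3: x0=(-1.7440, 0.2903, 1.5851) x1=(-1.3618, -1.5142, -0.1316) x2=(-1.6162, -1.6935, 1.9450) x3=(0.2023, -1.6308, 1.8326) x4=(1.7040, 1.7411, -1.4186)
step 4: x0=(-1.7596, 0.2903, 1.5901) x1=(-1.3530, -1.4720, -0.1322) x2=(-1.5741, -1.6968, 1.9219) x3=(0.1641, -1.5839, 1.8166) x4=(1.7036, 1.7126, -1.4135)
step 5: x0=(-1.7706, 0.2887, 1.5918) x1=(-1.3414, -1.4265, -0.1311) x2=(-1.5300, -1.6978, 1.8966) x3=(0.1250, -1.5336, 1.7973) x4=(1.6956, 1.6765, -1.4011)
step 6: x0=(-1.7771, 0.2855, 1.5900) x1=(-1.3269, -1.3778, -0.1284) x2=(-1.4840, -1.6967, 1.8691) x3=(0.0852, -1.4801, 1.7747) x4=(1.6801, 1.6331, -1.3815)
step 7: x0=(-1.7791, 0.2807, 1.5850) x1=(-1.3096, -1.3261, -0.1243) x2=(-1.4363, -1.6932, 1.8394) x3=(0.0449, -1.4235, 1.7489) x4=(1.6572, 1.5825, -1.3549)
step 8: x0=(-1.7766, 0.2746, 1.5766) x1=(-1.2897, -1.2715, -0.1188) x2=(-1.3870, -1.6876, 1.8076) x3=(0.0042, -1.3640, 1.7201) x4=(1.6270, 1.5251, -1.3214)
step 9: x0=(-1.7698, 0.2671, 1.5649) x1=(-1.2673, -1.2143, -0.1119) x2=(-1.3363, -1.6799, 1.7738) x3=(-0.0366, -1.3017, 1.6884) x4=(1.5898, 1.4611, -1.2812)
step 10: x0=(-1.7587, 0.2584, 1.5501) x1=(-1.2424, -1.1545, -0.1038) x2=(-1.2841, -1.6701, 1.7380) x3=(-0.0775, -1.2367, 1.6538) x4=(1.5456, 1.3908, -1.2345)
step 11: x0=(-1.7435, 0.2486, 1.5322) x1=(-1.2152, -1.0924, -0.0946) x2=(-1.2307, -1.6583, 1.7004) x3=(-0.1181, -1.1693, 1.6166) x4=(1.4947, 1.3146, -1.1816)
step 12: x0=(-1.7244, 0.2377, 1.5114) x1=(-1.1859, -1.0283, -0.0843) x2=(-1.1762, -1.6446, 1.6610) x3=(-0.1585, -1.0995, 1.5769) x4=(1.4375, 1.2328, -1.1227)
step 13: x0=(-1.7016, 0.2258, 1.4877) x1=(-1.1547, -0.9622, -0.0731) x2=(-1.1206, -1.6292, 1.6199) x3=(-0.1985, -1.0277, 1.5349) x4=(1.3741, 1.1459, -1.0582)
step 14: x0=(-1.6752, 0.2131, 1.4613) x1=(-1.1216, -0.8945, -0.0610) x2=(-1.0642, -1.6120, 1.5773) x3=(-0.2379, -0.9539, 1.4908) x4=(1.3049, 1.0542, -0.9883)
step 15: x0=(-1.6455, 0.1997, 1.4324) x1=(-1.0868, -0.8253, -0.0483) x2=(-1.0069, -1.5932, 1.5332) x3=(-0.2766, -0.8783, 1.4447) x4=(1.2304, 0.9581, -0.9135)
step 16: x0=(-1.6128, 0.1857, 1.4013) x1=(-1.0506, -0.7549, -0.0349) x2=(-0.9489, -1.5731, 1.4878) x3=(-0.3146, -0.8011, 1.3969) x4=(1.1507, 0.8582, -0.8341)
step 17: x0=(-1.5773, 0.1711, 1.3680) x1=(-1.0131, -0.6835, -0.0211) x2=(-0.8903, -1.5516, 1.4412) x3=(-0.3519, -0.7226, 1.3476) x4=(1.0665, 0.7548, -0.7505)
step 18: x0=(-1.5393, 0.1562, 1.3327) x1=(-0.9745, -0.6114, -0.0069) x2=(-0.8312, -1.5290, 1.3935) x3=(-0.3882, -0.6428, 1.2970) x4=(0.9781, 0.6483, -0.6631)
step 19: x0=(-1.4992, 0.1409, 1.2958) x1=(-0.9351, -0.5386, 0.0076) x2=(-0.7715, -1.5053, 1.3447) x3=(-0.4238, -0.5619, 1.2453) x4=(0.8859, 0.5394, -0.5724)
step 20: x0=(-1.4573, 0.1254, 1.2575) x1=(-0.8949, -0.4655, 0.0221) x2=(-0.7114, -1.4807, 1.2951) x3=(-0.4585, -0.4803, 1.1928) x4=(0.7906, 0.4283, -0.4788)
step 21: x0=(-1.4140, 0.1098, 1.2180) x1=(-0.8542, -0.3923, 0.0367) x2=(-0.6510, -1.4553, 1.2447) x3=(-0.4924, -0.3981, 1.1398) x4=(0.6925, 0.3156, -0.3828)
step 22: x0=(-1.3695, 0.0941, 1.1775) x1=(-0.8132, -0.3190, 0.0510) x2=(-0.5903, -1.4292, 1.1937) x3=(-0.5255, -0.3155, 1.0863) x4=(0.5922, 0.2017, -0.2848)
step 23: x0=(-1.3243, 0.0784, 1.1364) x1=(-0.7721, -0.2459, 0.0652) x2=(-0.5293, -1.4025, 1.1421) x3=(-0.5577, -0.2327, 1.0328) x4=(0.4903, 0.0868, -0.1852)
step 24: x0=(-1.2788, 0.0626, 1.0949) x1=(-0.7310, -0.1730, 0.0789) x2=(-0.4682, -1.3752, 1.0902) x3=(-0.5892, -0.1498, 0.9794) x4=(0.3873, -0.0286, -0.0846)
step 25: x0=(-1.2334, 0.0469, 1.0533) x1=(-0.6902, -0.1004, 0.0920) x2=(-0.4070, -1.3476, 1.0378) x3=(-0.6200, -0.0670, 0.9263) x4=(0.2837, -0.1443, 0.0168)
step 26: x0=(-1.1885, 0.0310, 1.0118) x1=(-0.6497, -0.0280, 0.1045) x2=(-0.3458, -1.3196, 0.9853) x3=(-0.6501, 0.0159, 0.8737) x4=(0.1802, -0.2602, 0.1184)
step 27: x0=(-1.1443, 0.0149, 0.9708) x1=(-0.6095, 0.0443, 0.1160) x2=(-0.2847, -1.2913, 0.9327) x3=(-0.6795, 0.0988, 0.8217) x4=(0.0770, -0.3763, 0.2201)
step 28: x0=(-1.1013, -0.0016, 0.9304) x1=(-0.5695, 0.1167, 0.1264) x2=(-0.2237, -1.2629, 0.8801) x3=(-0.7083, 0.1820, 0.7703) x4=(-0.0256, -0.4926, 0.3216)
step 29: x0=(-1.0595, -0.0188, 0.8910) x1=(-0.5295, 0.1894, 0.1355) x2=(-0.1629, -1.2344, 0.8275) x3=(-0.7366, 0.2657, 0.7194) x4=(-0.1275, -0.6093, 0.4229)
step 30: x0=(-1.0189, -0.0368, 0.8524) x1=(-0.4890, 0.2622, 0.1434) x2=(-0.1023, -1.2059, 0.7752) x3=(-0.7646, 0.3502, 0.6690) x4=(-0.2289, -0.7261, 0.5238)
step 0 velocities: v0=(-0.8700, 0.1700, 0.4600) v1=(-0.0500, 0.8300, -0.1800) v2=(0.9600, -0.3100, -0.4100) v3=(-0.9400, 0.9500, -0.1100) v4=(0.7200, -0.0300, -0.5700)
step 0: KE=3.7392, PE=30.5263, E=34.2656
step 30 velocities: v0=(1.1125, -0.5129, -1.0567) v1=(1.1339, 2.0241, 0.2026) v2=(1.6838, 0.7900, -1.4523) v3=(-0.7765, 2.3554, -1.3941) v4=(-2.8147, -3.2426, 2.7992)
step 30: KE=32.9248, PE=1.3346, E=34.2594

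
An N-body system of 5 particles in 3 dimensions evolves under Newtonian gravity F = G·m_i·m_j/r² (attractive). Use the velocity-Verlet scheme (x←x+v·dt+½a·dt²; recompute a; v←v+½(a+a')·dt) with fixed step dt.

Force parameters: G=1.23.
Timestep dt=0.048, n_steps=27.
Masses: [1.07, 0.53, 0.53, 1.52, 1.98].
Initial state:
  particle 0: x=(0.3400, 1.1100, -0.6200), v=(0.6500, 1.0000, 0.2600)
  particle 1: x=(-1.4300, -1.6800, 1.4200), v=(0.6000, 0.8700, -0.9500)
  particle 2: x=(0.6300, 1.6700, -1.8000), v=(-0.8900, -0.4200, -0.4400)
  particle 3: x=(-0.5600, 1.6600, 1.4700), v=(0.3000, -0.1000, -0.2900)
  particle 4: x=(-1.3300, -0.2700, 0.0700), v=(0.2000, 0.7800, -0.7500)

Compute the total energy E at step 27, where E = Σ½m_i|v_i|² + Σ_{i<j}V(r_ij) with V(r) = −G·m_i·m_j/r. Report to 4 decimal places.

step 0: x0=(0.3400, 1.1100, -0.6200) x1=(-1.4300, -1.6800, 1.4200) x2=(0.6300, 1.6700, -1.8000) x3=(-0.5600, 1.6600, 1.4700) x4=(-1.3300, -0.2700, 0.0700)
step 1: x0=(0.3707, 1.1579, -0.6073) x1=(-1.4011, -1.6374, 1.3738) x2=(0.5869, 1.6493, -1.8200) x3=(-0.5456, 1.6547, 1.4555) x4=(-1.3200, -0.2322, 0.0342)
step 2: x0=(0.4004, 1.2056, -0.5944) x1=(-1.3718, -1.5933, 1.3265) x2=(0.5430, 1.6277, -1.8378) x3=(-0.5313, 1.6485, 1.4399) x4=(-1.3094, -0.1938, -0.0012)
step 3: x0=(0.4290, 1.2529, -0.5812) x1=(-1.3424, -1.5474, 1.2780) x2=(0.4985, 1.6051, -1.8533) x3=(-0.5170, 1.6414, 1.4231) x4=(-1.2980, -0.1546, -0.0361)
step 4: x0=(0.4564, 1.2999, -0.5678) x1=(-1.3126, -1.4999, 1.2283) x2=(0.4534, 1.5817, -1.8663) x3=(-0.5028, 1.6333, 1.4051) x4=(-1.2858, -0.1148, -0.0705)
step 5: x0=(0.4826, 1.3465, -0.5541) x1=(-1.2826, -1.4506, 1.1774) x2=(0.4079, 1.5575, -1.8769) x3=(-0.4886, 1.6243, 1.3858) x4=(-1.2729, -0.0743, -0.1044)
step 6: x0=(0.5075, 1.3926, -0.5402) x1=(-1.2524, -1.3996, 1.1254) x2=(0.3620, 1.5327, -1.8851) x3=(-0.4745, 1.6144, 1.3652) x4=(-1.2593, -0.0332, -0.1378)
step 7: x0=(0.5311, 1.4382, -0.5261) x1=(-1.2219, -1.3467, 1.0721) x2=(0.3157, 1.5073, -1.8908) x3=(-0.4604, 1.6036, 1.3432) x4=(-1.2448, 0.0087, -0.1706)
step 8: x0=(0.5532, 1.4831, -0.5116) x1=(-1.1913, -1.2920, 1.0176) x2=(0.2691, 1.4814, -1.8940) x3=(-0.4463, 1.5918, 1.3198) x4=(-1.2295, 0.0512, -0.2028)
step 9: x0=(0.5738, 1.5273, -0.4969) x1=(-1.1603, -1.2352, 0.9618) x2=(0.2223, 1.4550, -1.8948) x3=(-0.4323, 1.5791, 1.2950) x4=(-1.2133, 0.0943, -0.2344)
step 10: x0=(0.5928, 1.5708, -0.4818) x1=(-1.1292, -1.1765, 0.9048) x2=(0.1752, 1.4282, -1.8932) x3=(-0.4183, 1.5656, 1.2687) x4=(-1.1963, 0.1382, -0.2653)
step 11: x0=(0.6102, 1.6135, -0.4663) x1=(-1.0978, -1.1157, 0.8464) x2=(0.1280, 1.4010, -1.8892) x3=(-0.4043, 1.5511, 1.2407) x4=(-1.1784, 0.1827, -0.2955)
step 12: x0=(0.6260, 1.6552, -0.4503) x1=(-1.0663, -1.0526, 0.7868) x2=(0.0805, 1.3735, -1.8828) x3=(-0.3904, 1.5357, 1.2112) x4=(-1.1595, 0.2279, -0.3250)
step 13: x0=(0.6401, 1.6960, -0.4339) x1=(-1.0345, -0.9873, 0.7258) x2=(0.0328, 1.3456, -1.8740) x3=(-0.3766, 1.5195, 1.1799) x4=(-1.1397, 0.2737, -0.3536)
step 14: x0=(0.6525, 1.7358, -0.4169) x1=(-1.0026, -0.9195, 0.6634) x2=(-0.0152, 1.3174, -1.8629) x3=(-0.3627, 1.5024, 1.1468) x4=(-1.1189, 0.3203, -0.3815)
step 15: x0=(0.6630, 1.7746, -0.3993) x1=(-0.9705, -0.8492, 0.5996) x2=(-0.0635, 1.2888, -1.8493) x3=(-0.3490, 1.4844, 1.1118) x4=(-1.0971, 0.3675, -0.4086)
step 16: x0=(0.6717, 1.8121, -0.3810) x1=(-0.9382, -0.7762, 0.5344) x2=(-0.1121, 1.2598, -1.8332) x3=(-0.3353, 1.4656, 1.0749) x4=(-1.0741, 0.4153, -0.4347)
step 17: x0=(0.6784, 1.8485, -0.3621) x1=(-0.9057, -0.7003, 0.4676) x2=(-0.1612, 1.2304, -1.8146) x3=(-0.3216, 1.4459, 1.0359) x4=(-1.0501, 0.4638, -0.4599)
step 18: x0=(0.6832, 1.8835, -0.3425) x1=(-0.8730, -0.6213, 0.3993) x2=(-0.2107, 1.2005, -1.7932) x3=(-0.3080, 1.4254, 0.9947) x4=(-1.0247, 0.5130, -0.4841)
step 19: x0=(0.6859, 1.9171, -0.3222) x1=(-0.8402, -0.5391, 0.3294) x2=(-0.2608, 1.1700, -1.7689) x3=(-0.2946, 1.4041, 0.9512) x4=(-0.9982, 0.5628, -0.5073)
step 20: x0=(0.6866, 1.9491, -0.3011) x1=(-0.8073, -0.4532, 0.2578) x2=(-0.3116, 1.1390, -1.7414) x3=(-0.2812, 1.3820, 0.9052) x4=(-0.9702, 0.6132, -0.5294)
step 21: x0=(0.6850, 1.9796, -0.2793) x1=(-0.7742, -0.3635, 0.1844) x2=(-0.3631, 1.1073, -1.7104) x3=(-0.2680, 1.3592, 0.8566) x4=(-0.9408, 0.6642, -0.5503)
step 22: x0=(0.6812, 2.0083, -0.2566) x1=(-0.7411, -0.2694, 0.1092) x2=(-0.4155, 1.0749, -1.6755) x3=(-0.2549, 1.3356, 0.8053) x4=(-0.9098, 0.7157, -0.5702)
step 23: x0=(0.6751, 2.0351, -0.2333) x1=(-0.7078, -0.1705, 0.0320) x2=(-0.4689, 1.0417, -1.6361) x3=(-0.2421, 1.3114, 0.7510) x4=(-0.8771, 0.7678, -0.5888)
step 24: x0=(0.6665, 2.0598, -0.2091) x1=(-0.6746, -0.0662, -0.0472) x2=(-0.5233, 1.0078, -1.5913) x3=(-0.2296, 1.2866, 0.6934) x4=(-0.8426, 0.8201, -0.6062)
step 25: x0=(0.6553, 2.0823, -0.1843) x1=(-0.6413, 0.0443, -0.1286) x2=(-0.5788, 0.9732, -1.5403) x3=(-0.2174, 1.2611, 0.6324) x4=(-0.8062, 0.8727, -0.6224)
step 26: x0=(0.6414, 2.1022, -0.1589) x1=(-0.6082, 0.1621, -0.2125) x2=(-0.6353, 0.9380, -1.4815) x3=(-0.2058, 1.2352, 0.5675) x4=(-0.7676, 0.9251, -0.6374)
step 27: x0=(0.6248, 2.1195, -0.1330) x1=(-0.5755, 0.2886, -0.2991) x2=(-0.6924, 0.9029, -1.4133) x3=(-0.1947, 1.2088, 0.4985) x4=(-0.7268, 0.9770, -0.6513)
step 0 velocities: v0=(0.6500, 1.0000, 0.2600) v1=(0.6000, 0.8700, -0.9500) v2=(-0.8900, -0.4200, -0.4400) v3=(0.3000, -0.1000, -0.2900) v4=(0.2000, 0.7800, -0.7500)
step 0: KE=2.9790, PE=-5.8666, E=-2.8876
step 27 velocities: v0=(-0.3768, 0.3296, 0.5444) v1=(0.6752, 2.7469, -1.8368) v2=(-1.1865, -0.7214, 1.5435) v3=(0.2217, -0.5516, -1.4875) v4=(0.8742, 1.0673, -0.2780)
step 27: KE=8.3603, PE=-11.2380, E=-2.8777

-2.8777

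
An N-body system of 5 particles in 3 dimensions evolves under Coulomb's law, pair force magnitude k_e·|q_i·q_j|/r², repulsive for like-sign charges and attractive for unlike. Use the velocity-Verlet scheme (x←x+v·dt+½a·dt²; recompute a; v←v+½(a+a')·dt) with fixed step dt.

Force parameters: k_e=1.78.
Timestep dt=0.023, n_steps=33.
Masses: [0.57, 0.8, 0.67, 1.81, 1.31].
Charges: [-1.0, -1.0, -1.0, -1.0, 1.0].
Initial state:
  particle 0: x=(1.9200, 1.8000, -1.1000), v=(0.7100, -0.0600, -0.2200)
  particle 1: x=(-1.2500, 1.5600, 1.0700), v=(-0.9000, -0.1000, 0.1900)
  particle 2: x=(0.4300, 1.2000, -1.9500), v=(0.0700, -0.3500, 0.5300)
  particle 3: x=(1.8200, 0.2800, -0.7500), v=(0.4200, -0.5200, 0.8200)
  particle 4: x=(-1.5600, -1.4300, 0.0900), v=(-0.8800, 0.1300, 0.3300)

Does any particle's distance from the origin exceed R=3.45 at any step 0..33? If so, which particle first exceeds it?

yes, particle 0

step 0: x0=(1.9200, 1.8000, -1.1000) x1=(-1.2500, 1.5600, 1.0700) x2=(0.4300, 1.2000, -1.9500) x3=(1.8200, 0.2800, -0.7500) x4=(-1.5600, -1.4300, 0.0900)
step 1: x0=(1.9366, 1.7990, -1.1050) x1=(-1.2708, 1.5577, 1.0744) x2=(0.4313, 1.1919, -1.9380) x3=(1.8297, 0.2679, -0.7311) x4=(-1.5802, -1.4269, 0.0976)
step 2: x0=(1.9537, 1.7988, -1.1101) x1=(-1.2918, 1.5552, 1.0790) x2=(0.4321, 1.1838, -1.9265) x3=(1.8395, 0.2555, -0.7121) x4=(-1.6003, -1.4237, 0.1051)
step 3: x0=(1.9712, 1.7993, -1.1151) x1=(-1.3130, 1.5527, 1.0837) x2=(0.4323, 1.1755, -1.9154) x3=(1.8493, 0.2428, -0.6929) x4=(-1.6203, -1.4204, 0.1127)
step 4: x0=(1.9893, 1.8006, -1.1201) x1=(-1.3343, 1.5502, 1.0885) x2=(0.4319, 1.1673, -1.9047) x3=(1.8592, 0.2299, -0.6737) x4=(-1.6402, -1.4169, 0.1202)
step 5: x0=(2.0078, 1.8026, -1.1251) x1=(-1.3559, 1.5475, 1.0935) x2=(0.4310, 1.1589, -1.8944) x3=(1.8691, 0.2167, -0.6543) x4=(-1.6600, -1.4133, 0.1277)
step 6: x0=(2.0269, 1.8053, -1.1301) x1=(-1.3776, 1.5448, 1.0985) x2=(0.4296, 1.1504, -1.8846) x3=(1.8792, 0.2032, -0.6348) x4=(-1.6797, -1.4095, 0.1352)
step 7: x0=(2.0464, 1.8086, -1.1351) x1=(-1.3995, 1.5419, 1.1037) x2=(0.4276, 1.1419, -1.8751) x3=(1.8892, 0.1895, -0.6152) x4=(-1.6994, -1.4056, 0.1427)
step 8: x0=(2.0664, 1.8127, -1.1402) x1=(-1.4216, 1.5390, 1.1090) x2=(0.4251, 1.1333, -1.8660) x3=(1.8994, 0.1756, -0.5955) x4=(-1.7189, -1.4016, 0.1501)
step 9: x0=(2.0869, 1.8174, -1.1453) x1=(-1.4439, 1.5361, 1.1144) x2=(0.4221, 1.1247, -1.8572) x3=(1.9096, 0.1614, -0.5757) x4=(-1.7383, -1.3974, 0.1575)
step 10: x0=(2.1078, 1.8227, -1.1505) x1=(-1.4663, 1.5330, 1.1199) x2=(0.4185, 1.1159, -1.8488) x3=(1.9198, 0.1470, -0.5558) x4=(-1.7577, -1.3931, 0.1649)
step 11: x0=(2.1292, 1.8286, -1.1557) x1=(-1.4890, 1.5298, 1.1255) x2=(0.4145, 1.1071, -1.8408) x3=(1.9301, 0.1323, -0.5358) x4=(-1.7769, -1.3887, 0.1723)
step 12: x0=(2.1510, 1.8351, -1.1609) x1=(-1.5118, 1.5266, 1.1312) x2=(0.4099, 1.0982, -1.8331) x3=(1.9405, 0.1175, -0.5157) x4=(-1.7961, -1.3841, 0.1797)
step 13: x0=(2.1733, 1.8421, -1.1663) x1=(-1.5348, 1.5233, 1.1370) x2=(0.4049, 1.0892, -1.8257) x3=(1.9509, 0.1024, -0.4954) x4=(-1.8152, -1.3794, 0.1871)
step 14: x0=(2.1960, 1.8498, -1.1717) x1=(-1.5579, 1.5198, 1.1429) x2=(0.3994, 1.0801, -1.8186) x3=(1.9613, 0.0872, -0.4751) x4=(-1.8341, -1.3746, 0.1945)
step 15: x0=(2.2191, 1.8579, -1.1771) x1=(-1.5812, 1.5163, 1.1490) x2=(0.3934, 1.0710, -1.8118) x3=(1.9718, 0.0717, -0.4546) x4=(-1.8530, -1.3696, 0.2018)
step 16: x0=(2.2427, 1.8666, -1.1827) x1=(-1.6047, 1.5127, 1.1551) x2=(0.3870, 1.0618, -1.8054) x3=(1.9824, 0.0560, -0.4341) x4=(-1.8718, -1.3645, 0.2091)
step 17: x0=(2.2666, 1.8758, -1.1883) x1=(-1.6284, 1.5091, 1.1613) x2=(0.3801, 1.0525, -1.7992) x3=(1.9930, 0.0402, -0.4134) x4=(-1.8905, -1.3593, 0.2164)
step 18: x0=(2.2910, 1.8855, -1.1940) x1=(-1.6522, 1.5053, 1.1675) x2=(0.3728, 1.0431, -1.7933) x3=(2.0036, 0.0242, -0.3926) x4=(-1.9091, -1.3539, 0.2237)
step 19: x0=(2.3157, 1.8956, -1.1998) x1=(-1.6762, 1.5014, 1.1739) x2=(0.3651, 1.0336, -1.7876) x3=(2.0143, 0.0080, -0.3718) x4=(-1.9276, -1.3484, 0.2310)
step 20: x0=(2.3408, 1.9062, -1.2057) x1=(-1.7004, 1.4974, 1.1804) x2=(0.3569, 1.0241, -1.7822) x3=(2.0250, -0.0083, -0.3509) x4=(-1.9461, -1.3428, 0.2383)
step 21: x0=(2.3663, 1.9172, -1.2117) x1=(-1.7247, 1.4934, 1.1869) x2=(0.3484, 1.0145, -1.7771) x3=(2.0358, -0.0249, -0.3298) x4=(-1.9644, -1.3370, 0.2456)
step 22: x0=(2.3921, 1.9286, -1.2177) x1=(-1.7492, 1.4892, 1.1935) x2=(0.3394, 1.0048, -1.7722) x3=(2.0466, -0.0415, -0.3087) x4=(-1.9826, -1.3311, 0.2528)
step 23: x0=(2.4183, 1.9405, -1.2239) x1=(-1.7739, 1.4850, 1.2002) x2=(0.3301, 0.9950, -1.7675) x3=(2.0574, -0.0584, -0.2875) x4=(-2.0008, -1.3251, 0.2601)
step 24: x0=(2.4448, 1.9527, -1.2301) x1=(-1.7987, 1.4807, 1.2070) x2=(0.3204, 0.9851, -1.7631) x3=(2.0683, -0.0753, -0.2662) x4=(-2.0188, -1.3189, 0.2673)
step 25: x0=(2.4717, 1.9653, -1.2364) x1=(-1.8236, 1.4762, 1.2138) x2=(0.3103, 0.9752, -1.7589) x3=(2.0792, -0.0924, -0.2448) x4=(-2.0368, -1.3126, 0.2745)
step 26: x0=(2.4989, 1.9783, -1.2429) x1=(-1.8487, 1.4717, 1.2207) x2=(0.2998, 0.9652, -1.7549) x3=(2.0902, -0.1097, -0.2233) x4=(-2.0547, -1.3062, 0.2817)
step 27: x0=(2.5263, 1.9916, -1.2494) x1=(-1.8740, 1.4670, 1.2277) x2=(0.2891, 0.9551, -1.7510) x3=(2.1012, -0.1270, -0.2018) x4=(-2.0725, -1.2997, 0.2889)
step 28: x0=(2.5541, 2.0053, -1.2560) x1=(-1.8994, 1.4623, 1.2347) x2=(0.2779, 0.9450, -1.7474) x3=(2.1122, -0.1445, -0.1801) x4=(-2.0902, -1.2930, 0.2961)
step 29: x0=(2.5822, 2.0193, -1.2627) x1=(-1.9249, 1.4574, 1.2418) x2=(0.2665, 0.9347, -1.7440) x3=(2.1232, -0.1622, -0.1584) x4=(-2.1078, -1.2862, 0.3033)
step 30: x0=(2.6105, 2.0336, -1.2695) x1=(-1.9506, 1.4525, 1.2490) x2=(0.2547, 0.9244, -1.7408) x3=(2.1343, -0.1799, -0.1366) x4=(-2.1254, -1.2793, 0.3105)
step 31: x0=(2.6392, 2.0482, -1.2763) x1=(-1.9765, 1.4474, 1.2562) x2=(0.2426, 0.9140, -1.7377) x3=(2.1454, -0.1978, -0.1148) x4=(-2.1428, -1.2722, 0.3177)
step 32: x0=(2.6681, 2.0631, -1.2833) x1=(-2.0025, 1.4422, 1.2634) x2=(0.2302, 0.9035, -1.7348) x3=(2.1566, -0.2157, -0.0929) x4=(-2.1602, -1.2650, 0.3248)
step 33: x0=(2.6972, 2.0783, -1.2903) x1=(-2.0286, 1.4370, 1.2708) x2=(0.2175, 0.8930, -1.7321) x3=(2.1677, -0.2338, -0.0709) x4=(-2.1775, -1.2577, 0.3320)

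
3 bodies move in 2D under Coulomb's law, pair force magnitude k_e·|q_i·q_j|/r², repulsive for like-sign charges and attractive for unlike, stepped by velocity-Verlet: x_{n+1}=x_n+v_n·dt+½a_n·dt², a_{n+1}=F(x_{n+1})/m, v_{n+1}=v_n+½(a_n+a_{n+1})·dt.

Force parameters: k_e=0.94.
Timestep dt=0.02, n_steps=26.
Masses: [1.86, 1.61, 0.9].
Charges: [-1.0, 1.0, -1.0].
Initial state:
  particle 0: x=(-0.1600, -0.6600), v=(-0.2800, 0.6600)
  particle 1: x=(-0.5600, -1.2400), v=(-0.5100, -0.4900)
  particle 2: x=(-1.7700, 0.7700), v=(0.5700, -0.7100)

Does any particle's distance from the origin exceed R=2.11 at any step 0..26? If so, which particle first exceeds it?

no

step 0: x0=(-0.1600, -0.6600) x1=(-0.5600, -1.2400) x2=(-1.7700, 0.7700)
step 1: x0=(-0.1657, -0.6470) x1=(-0.5701, -1.2496) x2=(-1.7586, 0.7558)
step 2: x0=(-0.1716, -0.6343) x1=(-0.5799, -1.2588) x2=(-1.7473, 0.7416)
step 3: x0=(-0.1776, -0.6220) x1=(-0.5896, -1.2676) x2=(-1.7359, 0.7274)
step 4: x0=(-0.1838, -0.6100) x1=(-0.5990, -1.2760) x2=(-1.7246, 0.7132)
step 5: x0=(-0.1901, -0.5983) x1=(-0.6083, -1.2840) x2=(-1.7134, 0.6989)
step 6: x0=(-0.1966, -0.5869) x1=(-0.6174, -1.2918) x2=(-1.7022, 0.6847)
step 7: x0=(-0.2032, -0.5757) x1=(-0.6264, -1.2991) x2=(-1.6910, 0.6705)
step 8: x0=(-0.2098, -0.5649) x1=(-0.6352, -1.3062) x2=(-1.6799, 0.6563)
step 9: x0=(-0.2166, -0.5544) x1=(-0.6438, -1.3129) x2=(-1.6688, 0.6420)
step 10: x0=(-0.2235, -0.5441) x1=(-0.6524, -1.3193) x2=(-1.6578, 0.6278)
step 11: x0=(-0.2304, -0.5341) x1=(-0.6608, -1.3254) x2=(-1.6468, 0.6136)
step 12: x0=(-0.2374, -0.5243) x1=(-0.6691, -1.3312) x2=(-1.6359, 0.5993)
step 13: x0=(-0.2445, -0.5148) x1=(-0.6773, -1.3368) x2=(-1.6251, 0.5851)
step 14: x0=(-0.2516, -0.5055) x1=(-0.6854, -1.3420) x2=(-1.6143, 0.5709)
step 15: x0=(-0.2588, -0.4965) x1=(-0.6934, -1.3470) x2=(-1.6036, 0.5567)
step 16: x0=(-0.2660, -0.4877) x1=(-0.7013, -1.3516) x2=(-1.5929, 0.5424)
step 17: x0=(-0.2733, -0.4792) x1=(-0.7091, -1.3561) x2=(-1.5824, 0.5282)
step 18: x0=(-0.2806, -0.4709) x1=(-0.7168, -1.3602) x2=(-1.5719, 0.5140)
step 19: x0=(-0.2879, -0.4628) x1=(-0.7244, -1.3641) x2=(-1.5615, 0.4998)
step 20: x0=(-0.2953, -0.4549) x1=(-0.7320, -1.3677) x2=(-1.5512, 0.4856)
step 21: x0=(-0.3026, -0.4473) x1=(-0.7395, -1.3711) x2=(-1.5409, 0.4714)
step 22: x0=(-0.3100, -0.4399) x1=(-0.7469, -1.3742) x2=(-1.5308, 0.4573)
step 23: x0=(-0.3174, -0.4327) x1=(-0.7543, -1.3770) x2=(-1.5208, 0.4431)
step 24: x0=(-0.3248, -0.4258) x1=(-0.7615, -1.3796) x2=(-1.5109, 0.4289)
step 25: x0=(-0.3322, -0.4191) x1=(-0.7687, -1.3820) x2=(-1.5011, 0.4148)
step 26: x0=(-0.3396, -0.4126) x1=(-0.7759, -1.3841) x2=(-1.4915, 0.4007)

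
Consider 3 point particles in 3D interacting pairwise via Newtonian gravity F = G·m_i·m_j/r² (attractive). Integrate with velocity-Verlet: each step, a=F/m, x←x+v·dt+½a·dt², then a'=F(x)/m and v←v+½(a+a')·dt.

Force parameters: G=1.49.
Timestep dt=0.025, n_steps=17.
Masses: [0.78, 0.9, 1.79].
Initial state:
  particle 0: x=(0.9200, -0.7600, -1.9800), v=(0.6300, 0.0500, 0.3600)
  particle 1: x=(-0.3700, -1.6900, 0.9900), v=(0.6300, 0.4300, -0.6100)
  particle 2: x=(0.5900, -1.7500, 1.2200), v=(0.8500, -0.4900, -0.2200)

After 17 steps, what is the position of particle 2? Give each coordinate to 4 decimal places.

(0.8367, -1.9320, 1.0838)

step 0: x0=(0.9200, -0.7600, -1.9800) x1=(-0.3700, -1.6900, 0.9900) x2=(0.5900, -1.7500, 1.2200)
step 1: x0=(0.9357, -0.7588, -1.9709) x1=(-0.3534, -1.6793, 0.9749) x2=(0.6108, -1.7622, 1.2144)
step 2: x0=(0.9514, -0.7576, -1.9616) x1=(-0.3352, -1.6687, 0.9602) x2=(0.6309, -1.7743, 1.2085)
step 3: x0=(0.9671, -0.7565, -1.9521) x1=(-0.3153, -1.6583, 0.9458) x2=(0.6501, -1.7864, 1.2023)
step 4: x0=(0.9827, -0.7555, -1.9423) x1=(-0.2939, -1.6480, 0.9318) x2=(0.6685, -1.7982, 1.1959)
step 5: x0=(0.9982, -0.7546, -1.9324) x1=(-0.2708, -1.6380, 0.9181) x2=(0.6862, -1.8100, 1.1892)
step 6: x0=(1.0137, -0.7537, -1.9223) x1=(-0.2462, -1.6283, 0.9049) x2=(0.7031, -1.8216, 1.1822)
step 7: x0=(1.0292, -0.7529, -1.9119) x1=(-0.2200, -1.6188, 0.8920) x2=(0.7192, -1.8330, 1.1749)
step 8: x0=(1.0446, -0.7521, -1.9013) x1=(-0.1922, -1.6097, 0.8795) x2=(0.7346, -1.8442, 1.1673)
step 9: x0=(1.0600, -0.7515, -1.8905) x1=(-0.1629, -1.6009, 0.8674) x2=(0.7492, -1.8552, 1.1594)
step 10: x0=(1.0753, -0.7509, -1.8795) x1=(-0.1319, -1.5926, 0.8558) x2=(0.7630, -1.8659, 1.1512)
step 11: x0=(1.0905, -0.7504, -1.8682) x1=(-0.0994, -1.5847, 0.8446) x2=(0.7760, -1.8764, 1.1427)
step 12: x0=(1.1058, -0.7500, -1.8567) x1=(-0.0652, -1.5774, 0.8339) x2=(0.7882, -1.8866, 1.1338)
step 13: x0=(1.1209, -0.7496, -1.8450) x1=(-0.0293, -1.5706, 0.8237) x2=(0.7996, -1.8965, 1.1246)
step 14: x0=(1.1360, -0.7494, -1.8331) x1=(0.0082, -1.5644, 0.8141) x2=(0.8101, -1.9060, 1.1150)
step 15: x0=(1.1511, -0.7492, -1.8209) x1=(0.0475, -1.5590, 0.8050) x2=(0.8199, -1.9151, 1.1050)
step 16: x0=(1.1661, -0.7491, -1.8085) x1=(0.0885, -1.5543, 0.7965) x2=(0.8287, -1.9238, 1.0946)
step 17: x0=(1.1811, -0.7491, -1.7958) x1=(0.1314, -1.5505, 0.7887) x2=(0.8367, -1.9320, 1.0838)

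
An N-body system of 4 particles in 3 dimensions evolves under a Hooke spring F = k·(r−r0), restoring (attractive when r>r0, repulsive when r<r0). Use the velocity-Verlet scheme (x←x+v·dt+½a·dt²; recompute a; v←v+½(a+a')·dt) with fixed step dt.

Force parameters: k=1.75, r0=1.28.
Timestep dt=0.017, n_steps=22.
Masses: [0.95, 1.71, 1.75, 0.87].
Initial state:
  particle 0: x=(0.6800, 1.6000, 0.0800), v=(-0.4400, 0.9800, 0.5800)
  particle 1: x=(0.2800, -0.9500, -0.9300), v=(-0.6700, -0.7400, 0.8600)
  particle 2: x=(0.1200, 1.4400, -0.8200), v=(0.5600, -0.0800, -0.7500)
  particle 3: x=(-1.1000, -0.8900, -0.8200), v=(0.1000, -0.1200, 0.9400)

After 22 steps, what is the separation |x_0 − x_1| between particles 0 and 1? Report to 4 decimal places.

step 0: x0=(0.6800, 1.6000, 0.0800) x1=(0.2800, -0.9500, -0.9300) x2=(0.1200, 1.4400, -0.8200) x3=(-1.1000, -0.8900, -0.8200)
step 1: x0=(0.6722, 1.6159, 0.0896) x1=(0.2686, -0.9622, -0.9153) x2=(0.1294, 1.4383, -0.8328) x3=(-1.0978, -0.8913, -0.8039)
step 2: x0=(0.6638, 1.6303, 0.0987) x1=(0.2572, -0.9737, -0.9004) x2=(0.1387, 1.4359, -0.8456) x3=(-1.0945, -0.8910, -0.7874)
step 3: x0=(0.6547, 1.6431, 0.1074) x1=(0.2459, -0.9844, -0.8854) x2=(0.1477, 1.4329, -0.8585) x3=(-1.0902, -0.8891, -0.7707)
step 4: x0=(0.6450, 1.6544, 0.1155) x1=(0.2346, -0.9943, -0.8701) x2=(0.1565, 1.4291, -0.8714) x3=(-1.0849, -0.8856, -0.7537)
step 5: x0=(0.6347, 1.6641, 0.1232) x1=(0.2233, -1.0035, -0.8547) x2=(0.1652, 1.4247, -0.8844) x3=(-1.0786, -0.8806, -0.7365)
step 6: x0=(0.6238, 1.6722, 0.1304) x1=(0.2121, -1.0119, -0.8392) x2=(0.1737, 1.4196, -0.8973) x3=(-1.0713, -0.8740, -0.7189)
step 7: x0=(0.6122, 1.6787, 0.1370) x1=(0.2010, -1.0195, -0.8235) x2=(0.1819, 1.4138, -0.9102) x3=(-1.0631, -0.8658, -0.7012)
step 8: x0=(0.5999, 1.6837, 0.1432) x1=(0.1899, -1.0263, -0.8077) x2=(0.1900, 1.4073, -0.9232) x3=(-1.0539, -0.8561, -0.6832)
step 9: x0=(0.5871, 1.6870, 0.1489) x1=(0.1788, -1.0324, -0.7917) x2=(0.1979, 1.4002, -0.9361) x3=(-1.0437, -0.8449, -0.6650)
step 10: x0=(0.5736, 1.6888, 0.1541) x1=(0.1679, -1.0376, -0.7756) x2=(0.2056, 1.3924, -0.9490) x3=(-1.0327, -0.8321, -0.6466)
step 11: x0=(0.5595, 1.6890, 0.1588) x1=(0.1571, -1.0421, -0.7593) x2=(0.2131, 1.3839, -0.9618) x3=(-1.0208, -0.8178, -0.6280)
step 12: x0=(0.5449, 1.6875, 0.1630) x1=(0.1463, -1.0457, -0.7430) x2=(0.2204, 1.3748, -0.9746) x3=(-1.0081, -0.8020, -0.6092)
step 13: x0=(0.5296, 1.6845, 0.1667) x1=(0.1357, -1.0486, -0.7265) x2=(0.2275, 1.3650, -0.9873) x3=(-0.9945, -0.7847, -0.5903)
step 14: x0=(0.5138, 1.6800, 0.1700) x1=(0.1251, -1.0507, -0.7099) x2=(0.2344, 1.3546, -0.9999) x3=(-0.9801, -0.7660, -0.5712)
step 15: x0=(0.4974, 1.6739, 0.1728) x1=(0.1147, -1.0520, -0.6932) x2=(0.2412, 1.3436, -1.0124) x3=(-0.9650, -0.7459, -0.5520)
step 16: x0=(0.4804, 1.6663, 0.1751) x1=(0.1044, -1.0526, -0.6765) x2=(0.2477, 1.3320, -1.0249) x3=(-0.9491, -0.7244, -0.5327)
step 17: x0=(0.4629, 1.6571, 0.1770) x1=(0.0942, -1.0524, -0.6596) x2=(0.2541, 1.3197, -1.0372) x3=(-0.9325, -0.7015, -0.5133)
step 18: x0=(0.4449, 1.6465, 0.1784) x1=(0.0842, -1.0514, -0.6427) x2=(0.2603, 1.3069, -1.0494) x3=(-0.9153, -0.6773, -0.4938)
step 19: x0=(0.4264, 1.6344, 0.1794) x1=(0.0743, -1.0497, -0.6257) x2=(0.2663, 1.2934, -1.0615) x3=(-0.8975, -0.6517, -0.4742)
step 20: x0=(0.4075, 1.6209, 0.1800) x1=(0.0645, -1.0473, -0.6086) x2=(0.2722, 1.2794, -1.0734) x3=(-0.8790, -0.6249, -0.4545)
step 21: x0=(0.3880, 1.6060, 0.1801) x1=(0.0549, -1.0441, -0.5915) x2=(0.2778, 1.2649, -1.0852) x3=(-0.8600, -0.5969, -0.4348)
step 22: x0=(0.3682, 1.5898, 0.1799) x1=(0.0454, -1.0402, -0.5743) x2=(0.2833, 1.2498, -1.0968) x3=(-0.8404, -0.5677, -0.4150)

2.7550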